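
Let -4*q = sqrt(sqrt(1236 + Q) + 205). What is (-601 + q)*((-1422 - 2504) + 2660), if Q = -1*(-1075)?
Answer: 760866 + 633*sqrt(205 + sqrt(2311))/2 ≈ 7.6590e+5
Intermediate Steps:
Q = 1075
q = -sqrt(205 + sqrt(2311))/4 (q = -sqrt(sqrt(1236 + 1075) + 205)/4 = -sqrt(sqrt(2311) + 205)/4 = -sqrt(205 + sqrt(2311))/4 ≈ -3.9771)
(-601 + q)*((-1422 - 2504) + 2660) = (-601 - sqrt(205 + sqrt(2311))/4)*((-1422 - 2504) + 2660) = (-601 - sqrt(205 + sqrt(2311))/4)*(-3926 + 2660) = (-601 - sqrt(205 + sqrt(2311))/4)*(-1266) = 760866 + 633*sqrt(205 + sqrt(2311))/2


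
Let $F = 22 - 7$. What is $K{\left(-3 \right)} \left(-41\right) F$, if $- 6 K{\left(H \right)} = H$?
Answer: $- \frac{615}{2} \approx -307.5$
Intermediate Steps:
$K{\left(H \right)} = - \frac{H}{6}$
$F = 15$ ($F = 22 - 7 = 15$)
$K{\left(-3 \right)} \left(-41\right) F = \left(- \frac{1}{6}\right) \left(-3\right) \left(-41\right) 15 = \frac{1}{2} \left(-41\right) 15 = \left(- \frac{41}{2}\right) 15 = - \frac{615}{2}$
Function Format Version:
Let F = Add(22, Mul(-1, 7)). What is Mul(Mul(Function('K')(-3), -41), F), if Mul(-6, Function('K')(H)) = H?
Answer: Rational(-615, 2) ≈ -307.50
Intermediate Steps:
Function('K')(H) = Mul(Rational(-1, 6), H)
F = 15 (F = Add(22, -7) = 15)
Mul(Mul(Function('K')(-3), -41), F) = Mul(Mul(Mul(Rational(-1, 6), -3), -41), 15) = Mul(Mul(Rational(1, 2), -41), 15) = Mul(Rational(-41, 2), 15) = Rational(-615, 2)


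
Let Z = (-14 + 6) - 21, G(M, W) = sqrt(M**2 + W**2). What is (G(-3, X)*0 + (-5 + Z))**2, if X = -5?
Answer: 1156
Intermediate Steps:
Z = -29 (Z = -8 - 21 = -29)
(G(-3, X)*0 + (-5 + Z))**2 = (sqrt((-3)**2 + (-5)**2)*0 + (-5 - 29))**2 = (sqrt(9 + 25)*0 - 34)**2 = (sqrt(34)*0 - 34)**2 = (0 - 34)**2 = (-34)**2 = 1156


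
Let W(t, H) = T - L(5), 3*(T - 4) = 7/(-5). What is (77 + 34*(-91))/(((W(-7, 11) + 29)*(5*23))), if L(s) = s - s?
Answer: -9051/11224 ≈ -0.80640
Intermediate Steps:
L(s) = 0
T = 53/15 (T = 4 + (7/(-5))/3 = 4 + (7*(-⅕))/3 = 4 + (⅓)*(-7/5) = 4 - 7/15 = 53/15 ≈ 3.5333)
W(t, H) = 53/15 (W(t, H) = 53/15 - 1*0 = 53/15 + 0 = 53/15)
(77 + 34*(-91))/(((W(-7, 11) + 29)*(5*23))) = (77 + 34*(-91))/(((53/15 + 29)*(5*23))) = (77 - 3094)/(((488/15)*115)) = -3017/11224/3 = -3017*3/11224 = -9051/11224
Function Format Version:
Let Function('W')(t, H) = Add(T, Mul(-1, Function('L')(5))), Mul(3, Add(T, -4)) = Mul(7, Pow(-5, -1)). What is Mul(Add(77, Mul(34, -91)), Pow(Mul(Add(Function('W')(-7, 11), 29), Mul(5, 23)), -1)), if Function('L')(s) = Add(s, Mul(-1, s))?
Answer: Rational(-9051, 11224) ≈ -0.80640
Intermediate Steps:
Function('L')(s) = 0
T = Rational(53, 15) (T = Add(4, Mul(Rational(1, 3), Mul(7, Pow(-5, -1)))) = Add(4, Mul(Rational(1, 3), Mul(7, Rational(-1, 5)))) = Add(4, Mul(Rational(1, 3), Rational(-7, 5))) = Add(4, Rational(-7, 15)) = Rational(53, 15) ≈ 3.5333)
Function('W')(t, H) = Rational(53, 15) (Function('W')(t, H) = Add(Rational(53, 15), Mul(-1, 0)) = Add(Rational(53, 15), 0) = Rational(53, 15))
Mul(Add(77, Mul(34, -91)), Pow(Mul(Add(Function('W')(-7, 11), 29), Mul(5, 23)), -1)) = Mul(Add(77, Mul(34, -91)), Pow(Mul(Add(Rational(53, 15), 29), Mul(5, 23)), -1)) = Mul(Add(77, -3094), Pow(Mul(Rational(488, 15), 115), -1)) = Mul(-3017, Pow(Rational(11224, 3), -1)) = Mul(-3017, Rational(3, 11224)) = Rational(-9051, 11224)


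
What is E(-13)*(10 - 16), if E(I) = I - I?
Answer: 0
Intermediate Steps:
E(I) = 0
E(-13)*(10 - 16) = 0*(10 - 16) = 0*(-6) = 0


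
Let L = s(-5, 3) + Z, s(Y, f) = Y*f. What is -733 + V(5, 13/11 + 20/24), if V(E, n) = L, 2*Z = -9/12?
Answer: -5987/8 ≈ -748.38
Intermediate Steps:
Z = -3/8 (Z = (-9/12)/2 = (-9*1/12)/2 = (1/2)*(-3/4) = -3/8 ≈ -0.37500)
L = -123/8 (L = -5*3 - 3/8 = -15 - 3/8 = -123/8 ≈ -15.375)
V(E, n) = -123/8
-733 + V(5, 13/11 + 20/24) = -733 - 123/8 = -5987/8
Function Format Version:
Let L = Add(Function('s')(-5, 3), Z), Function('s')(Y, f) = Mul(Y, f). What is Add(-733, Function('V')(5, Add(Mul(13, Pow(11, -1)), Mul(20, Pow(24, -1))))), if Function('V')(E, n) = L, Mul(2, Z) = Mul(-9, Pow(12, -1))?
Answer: Rational(-5987, 8) ≈ -748.38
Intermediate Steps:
Z = Rational(-3, 8) (Z = Mul(Rational(1, 2), Mul(-9, Pow(12, -1))) = Mul(Rational(1, 2), Mul(-9, Rational(1, 12))) = Mul(Rational(1, 2), Rational(-3, 4)) = Rational(-3, 8) ≈ -0.37500)
L = Rational(-123, 8) (L = Add(Mul(-5, 3), Rational(-3, 8)) = Add(-15, Rational(-3, 8)) = Rational(-123, 8) ≈ -15.375)
Function('V')(E, n) = Rational(-123, 8)
Add(-733, Function('V')(5, Add(Mul(13, Pow(11, -1)), Mul(20, Pow(24, -1))))) = Add(-733, Rational(-123, 8)) = Rational(-5987, 8)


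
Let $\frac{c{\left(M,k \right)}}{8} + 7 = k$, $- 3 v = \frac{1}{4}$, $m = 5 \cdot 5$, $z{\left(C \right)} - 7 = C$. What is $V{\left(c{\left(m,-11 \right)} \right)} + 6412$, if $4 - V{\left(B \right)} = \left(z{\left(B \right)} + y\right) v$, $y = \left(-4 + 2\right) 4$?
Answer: $\frac{76847}{12} \approx 6403.9$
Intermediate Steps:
$z{\left(C \right)} = 7 + C$
$y = -8$ ($y = \left(-2\right) 4 = -8$)
$m = 25$
$v = - \frac{1}{12}$ ($v = - \frac{1}{3 \cdot 4} = \left(- \frac{1}{3}\right) \frac{1}{4} = - \frac{1}{12} \approx -0.083333$)
$c{\left(M,k \right)} = -56 + 8 k$
$V{\left(B \right)} = \frac{47}{12} + \frac{B}{12}$ ($V{\left(B \right)} = 4 - \left(\left(7 + B\right) - 8\right) \left(- \frac{1}{12}\right) = 4 - \left(-1 + B\right) \left(- \frac{1}{12}\right) = 4 - \left(\frac{1}{12} - \frac{B}{12}\right) = 4 + \left(- \frac{1}{12} + \frac{B}{12}\right) = \frac{47}{12} + \frac{B}{12}$)
$V{\left(c{\left(m,-11 \right)} \right)} + 6412 = \left(\frac{47}{12} + \frac{-56 + 8 \left(-11\right)}{12}\right) + 6412 = \left(\frac{47}{12} + \frac{-56 - 88}{12}\right) + 6412 = \left(\frac{47}{12} + \frac{1}{12} \left(-144\right)\right) + 6412 = \left(\frac{47}{12} - 12\right) + 6412 = - \frac{97}{12} + 6412 = \frac{76847}{12}$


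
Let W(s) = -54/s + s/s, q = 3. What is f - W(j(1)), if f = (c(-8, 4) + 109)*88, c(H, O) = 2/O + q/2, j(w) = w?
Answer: 9821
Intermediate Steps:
c(H, O) = 3/2 + 2/O (c(H, O) = 2/O + 3/2 = 3/2 + 2/O)
W(s) = 1 - 54/s (W(s) = -54/s + 1 = 1 - 54/s)
f = 9768 (f = ((3/2 + 2/4) + 109)*88 = ((3/2 + 2*(¼)) + 109)*88 = ((3/2 + ½) + 109)*88 = (2 + 109)*88 = 111*88 = 9768)
f - W(j(1)) = 9768 - (-54 + 1)/1 = 9768 - (-53) = 9768 - 1*(-53) = 9768 + 53 = 9821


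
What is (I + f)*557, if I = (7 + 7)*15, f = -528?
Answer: -177126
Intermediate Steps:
I = 210 (I = 14*15 = 210)
(I + f)*557 = (210 - 528)*557 = -318*557 = -177126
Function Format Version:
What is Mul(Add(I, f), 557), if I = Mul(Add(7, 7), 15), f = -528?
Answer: -177126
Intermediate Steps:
I = 210 (I = Mul(14, 15) = 210)
Mul(Add(I, f), 557) = Mul(Add(210, -528), 557) = Mul(-318, 557) = -177126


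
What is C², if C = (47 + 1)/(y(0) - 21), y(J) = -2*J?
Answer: 256/49 ≈ 5.2245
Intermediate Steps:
C = -16/7 (C = (47 + 1)/(-2*0 - 21) = 48/(0 - 21) = 48/(-21) = 48*(-1/21) = -16/7 ≈ -2.2857)
C² = (-16/7)² = 256/49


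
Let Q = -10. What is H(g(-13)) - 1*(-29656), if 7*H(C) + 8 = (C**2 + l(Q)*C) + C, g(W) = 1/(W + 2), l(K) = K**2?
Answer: 25116554/847 ≈ 29654.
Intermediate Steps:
g(W) = 1/(2 + W)
H(C) = -8/7 + C**2/7 + 101*C/7 (H(C) = -8/7 + ((C**2 + (-10)**2*C) + C)/7 = -8/7 + ((C**2 + 100*C) + C)/7 = -8/7 + (C**2 + 101*C)/7 = -8/7 + (C**2/7 + 101*C/7) = -8/7 + C**2/7 + 101*C/7)
H(g(-13)) - 1*(-29656) = (-8/7 + (1/(2 - 13))**2/7 + 101/(7*(2 - 13))) - 1*(-29656) = (-8/7 + (1/(-11))**2/7 + (101/7)/(-11)) + 29656 = (-8/7 + (-1/11)**2/7 + (101/7)*(-1/11)) + 29656 = (-8/7 + (1/7)*(1/121) - 101/77) + 29656 = (-8/7 + 1/847 - 101/77) + 29656 = -2078/847 + 29656 = 25116554/847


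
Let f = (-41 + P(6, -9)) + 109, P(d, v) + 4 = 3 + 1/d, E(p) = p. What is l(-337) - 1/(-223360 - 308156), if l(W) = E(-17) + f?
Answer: 8888129/177172 ≈ 50.167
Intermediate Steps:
P(d, v) = -1 + 1/d (P(d, v) = -4 + (3 + 1/d) = -1 + 1/d)
f = 403/6 (f = (-41 + (1 - 1*6)/6) + 109 = (-41 + (1 - 6)/6) + 109 = (-41 + (1/6)*(-5)) + 109 = (-41 - 5/6) + 109 = -251/6 + 109 = 403/6 ≈ 67.167)
l(W) = 301/6 (l(W) = -17 + 403/6 = 301/6)
l(-337) - 1/(-223360 - 308156) = 301/6 - 1/(-223360 - 308156) = 301/6 - 1/(-531516) = 301/6 - 1*(-1/531516) = 301/6 + 1/531516 = 8888129/177172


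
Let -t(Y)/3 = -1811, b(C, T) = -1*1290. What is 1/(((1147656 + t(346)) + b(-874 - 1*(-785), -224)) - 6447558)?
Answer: -1/5295759 ≈ -1.8883e-7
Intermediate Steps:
b(C, T) = -1290
t(Y) = 5433 (t(Y) = -3*(-1811) = 5433)
1/(((1147656 + t(346)) + b(-874 - 1*(-785), -224)) - 6447558) = 1/(((1147656 + 5433) - 1290) - 6447558) = 1/((1153089 - 1290) - 6447558) = 1/(1151799 - 6447558) = 1/(-5295759) = -1/5295759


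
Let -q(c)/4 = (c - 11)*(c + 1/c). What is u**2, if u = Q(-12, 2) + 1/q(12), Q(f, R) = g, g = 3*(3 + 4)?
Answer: 9253764/21025 ≈ 440.13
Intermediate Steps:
g = 21 (g = 3*7 = 21)
Q(f, R) = 21
q(c) = -4*(-11 + c)*(c + 1/c) (q(c) = -4*(c - 11)*(c + 1/c) = -4*(-11 + c)*(c + 1/c))
u = 3042/145 (u = 21 + 1/(-4 - 4*12**2 + 44*12 + 44/12) = 21 + 1/(-4 - 4*144 + 528 + 44*(1/12)) = 21 + 1/(-4 - 576 + 528 + 11/3) = 21 + 1/(-145/3) = 21 - 3/145 = 3042/145 ≈ 20.979)
u**2 = (3042/145)**2 = 9253764/21025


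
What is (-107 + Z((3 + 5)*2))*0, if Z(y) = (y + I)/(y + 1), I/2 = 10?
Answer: 0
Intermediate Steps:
I = 20 (I = 2*10 = 20)
Z(y) = (20 + y)/(1 + y) (Z(y) = (y + 20)/(y + 1) = (20 + y)/(1 + y))
(-107 + Z((3 + 5)*2))*0 = (-107 + (20 + (3 + 5)*2)/(1 + (3 + 5)*2))*0 = (-107 + (20 + 8*2)/(1 + 8*2))*0 = (-107 + (20 + 16)/(1 + 16))*0 = (-107 + 36/17)*0 = -1783/17*0 = 0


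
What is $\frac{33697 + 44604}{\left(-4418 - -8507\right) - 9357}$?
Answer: $- \frac{78301}{5268} \approx -14.864$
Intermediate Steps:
$\frac{33697 + 44604}{\left(-4418 - -8507\right) - 9357} = \frac{78301}{\left(-4418 + 8507\right) - 9357} = \frac{78301}{4089 - 9357} = \frac{78301}{-5268} = 78301 \left(- \frac{1}{5268}\right) = - \frac{78301}{5268}$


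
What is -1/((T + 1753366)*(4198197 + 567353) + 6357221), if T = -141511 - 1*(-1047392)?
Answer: -1/12672780898071 ≈ -7.8909e-14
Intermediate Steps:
T = 905881 (T = -141511 + 1047392 = 905881)
-1/((T + 1753366)*(4198197 + 567353) + 6357221) = -1/((905881 + 1753366)*(4198197 + 567353) + 6357221) = -1/(2659247*4765550 + 6357221) = -1/(12672774540850 + 6357221) = -1/12672780898071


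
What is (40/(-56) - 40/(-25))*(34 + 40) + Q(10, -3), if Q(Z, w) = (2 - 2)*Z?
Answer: 2294/35 ≈ 65.543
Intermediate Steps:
Q(Z, w) = 0 (Q(Z, w) = 0*Z = 0)
(40/(-56) - 40/(-25))*(34 + 40) + Q(10, -3) = (40/(-56) - 40/(-25))*(34 + 40) + 0 = (40*(-1/56) - 40*(-1/25))*74 + 0 = (-5/7 + 8/5)*74 + 0 = (31/35)*74 + 0 = 2294/35 + 0 = 2294/35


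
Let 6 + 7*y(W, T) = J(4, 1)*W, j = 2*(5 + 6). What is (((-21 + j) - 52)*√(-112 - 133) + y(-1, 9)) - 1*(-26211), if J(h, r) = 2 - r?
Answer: 26210 - 357*I*√5 ≈ 26210.0 - 798.28*I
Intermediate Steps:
j = 22 (j = 2*11 = 22)
y(W, T) = -6/7 + W/7 (y(W, T) = -6/7 + ((2 - 1*1)*W)/7 = -6/7 + ((2 - 1)*W)/7 = -6/7 + (1*W)/7 = -6/7 + W/7)
(((-21 + j) - 52)*√(-112 - 133) + y(-1, 9)) - 1*(-26211) = (((-21 + 22) - 52)*√(-112 - 133) + (-6/7 + (⅐)*(-1))) - 1*(-26211) = ((1 - 52)*√(-245) + (-6/7 - ⅐)) + 26211 = (-357*I*√5 - 1) + 26211 = (-1 - 357*I*√5) + 26211 = 26210 - 357*I*√5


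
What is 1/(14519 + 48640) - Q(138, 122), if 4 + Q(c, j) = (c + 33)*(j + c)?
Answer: -2807796503/63159 ≈ -44456.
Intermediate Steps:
Q(c, j) = -4 + (33 + c)*(c + j) (Q(c, j) = -4 + (c + 33)*(j + c) = -4 + (33 + c)*(c + j))
1/(14519 + 48640) - Q(138, 122) = 1/(14519 + 48640) - (-4 + 138² + 33*138 + 33*122 + 138*122) = 1/63159 - (-4 + 19044 + 4554 + 4026 + 16836) = 1/63159 - 1*44456 = 1/63159 - 44456 = -2807796503/63159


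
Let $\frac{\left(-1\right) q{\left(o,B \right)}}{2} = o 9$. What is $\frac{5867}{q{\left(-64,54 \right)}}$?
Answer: $\frac{5867}{1152} \approx 5.0929$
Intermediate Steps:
$q{\left(o,B \right)} = - 18 o$ ($q{\left(o,B \right)} = - 2 o 9 = - 2 \cdot 9 o = - 18 o$)
$\frac{5867}{q{\left(-64,54 \right)}} = \frac{5867}{\left(-18\right) \left(-64\right)} = \frac{5867}{1152}$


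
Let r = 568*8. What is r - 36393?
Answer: -31849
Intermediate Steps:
r = 4544
r - 36393 = 4544 - 36393 = -31849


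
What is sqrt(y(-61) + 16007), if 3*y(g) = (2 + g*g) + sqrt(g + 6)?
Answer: sqrt(155232 + 3*I*sqrt(55))/3 ≈ 131.33 + 0.0094115*I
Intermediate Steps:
y(g) = 2/3 + g**2/3 + sqrt(6 + g)/3 (y(g) = ((2 + g*g) + sqrt(g + 6))/3 = ((2 + g**2) + sqrt(6 + g))/3 = (2 + g**2 + sqrt(6 + g))/3 = 2/3 + g**2/3 + sqrt(6 + g)/3)
sqrt(y(-61) + 16007) = sqrt((2/3 + (1/3)*(-61)**2 + sqrt(6 - 61)/3) + 16007) = sqrt((2/3 + (1/3)*3721 + sqrt(-55)/3) + 16007) = sqrt((2/3 + 3721/3 + (I*sqrt(55))/3) + 16007) = sqrt((2/3 + 3721/3 + I*sqrt(55)/3) + 16007) = sqrt((1241 + I*sqrt(55)/3) + 16007) = sqrt(17248 + I*sqrt(55)/3)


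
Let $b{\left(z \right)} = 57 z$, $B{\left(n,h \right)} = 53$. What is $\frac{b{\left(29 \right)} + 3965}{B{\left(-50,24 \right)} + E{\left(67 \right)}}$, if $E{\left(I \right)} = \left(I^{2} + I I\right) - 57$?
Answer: $\frac{2809}{4487} \approx 0.62603$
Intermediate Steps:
$E{\left(I \right)} = -57 + 2 I^{2}$ ($E{\left(I \right)} = \left(I^{2} + I^{2}\right) - 57 = 2 I^{2} - 57 = -57 + 2 I^{2}$)
$\frac{b{\left(29 \right)} + 3965}{B{\left(-50,24 \right)} + E{\left(67 \right)}} = \frac{57 \cdot 29 + 3965}{53 - \left(57 - 2 \cdot 67^{2}\right)} = \frac{1653 + 3965}{53 + \left(-57 + 2 \cdot 4489\right)} = \frac{5618}{53 + \left(-57 + 8978\right)} = \frac{5618}{53 + 8921} = \frac{5618}{8974} = 5618 \cdot \frac{1}{8974} = \frac{2809}{4487}$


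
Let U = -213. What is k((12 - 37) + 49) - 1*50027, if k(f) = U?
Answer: -50240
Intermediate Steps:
k(f) = -213
k((12 - 37) + 49) - 1*50027 = -213 - 1*50027 = -213 - 50027 = -50240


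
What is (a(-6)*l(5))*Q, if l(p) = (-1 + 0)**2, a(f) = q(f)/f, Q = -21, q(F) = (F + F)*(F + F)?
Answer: 504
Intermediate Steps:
q(F) = 4*F**2 (q(F) = (2*F)*(2*F) = 4*F**2)
a(f) = 4*f (a(f) = (4*f**2)/f = 4*f)
l(p) = 1 (l(p) = (-1)**2 = 1)
(a(-6)*l(5))*Q = ((4*(-6))*1)*(-21) = -24*1*(-21) = -24*(-21) = 504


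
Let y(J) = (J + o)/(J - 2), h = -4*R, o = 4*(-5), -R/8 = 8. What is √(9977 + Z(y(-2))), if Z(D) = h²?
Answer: √75513 ≈ 274.80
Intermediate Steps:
R = -64 (R = -8*8 = -64)
o = -20
h = 256 (h = -4*(-64) = 256)
y(J) = (-20 + J)/(-2 + J) (y(J) = (J - 20)/(J - 2) = (-20 + J)/(-2 + J))
Z(D) = 65536 (Z(D) = 256² = 65536)
√(9977 + Z(y(-2))) = √(9977 + 65536) = √75513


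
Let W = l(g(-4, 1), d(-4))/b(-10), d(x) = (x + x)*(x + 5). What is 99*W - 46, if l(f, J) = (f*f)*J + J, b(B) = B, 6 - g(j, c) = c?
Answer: 10066/5 ≈ 2013.2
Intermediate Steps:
d(x) = 2*x*(5 + x) (d(x) = (2*x)*(5 + x) = 2*x*(5 + x))
g(j, c) = 6 - c
l(f, J) = J + J*f² (l(f, J) = f²*J + J = J*f² + J = J + J*f²)
W = 104/5 (W = ((2*(-4)*(5 - 4))*(1 + (6 - 1*1)²))/(-10) = ((2*(-4)*1)*(1 + (6 - 1)²))*(-⅒) = -8*(1 + 5²)*(-⅒) = -8*(1 + 25)*(-⅒) = -8*26*(-⅒) = -208*(-⅒) = 104/5 ≈ 20.800)
99*W - 46 = 99*(104/5) - 46 = 10296/5 - 46 = 10066/5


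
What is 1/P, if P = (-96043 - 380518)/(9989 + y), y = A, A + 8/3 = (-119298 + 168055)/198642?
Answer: -1983753983/94665030162 ≈ -0.020956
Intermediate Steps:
A = -480955/198642 (A = -8/3 + (-119298 + 168055)/198642 = -8/3 + 48757*(1/198642) = -8/3 + 48757/198642 = -480955/198642 ≈ -2.4212)
y = -480955/198642 ≈ -2.4212
P = -94665030162/1983753983 (P = (-96043 - 380518)/(9989 - 480955/198642) = -476561/1983753983/198642 = -476561*198642/1983753983 = -94665030162/1983753983 ≈ -47.720)
1/P = 1/(-94665030162/1983753983) = -1983753983/94665030162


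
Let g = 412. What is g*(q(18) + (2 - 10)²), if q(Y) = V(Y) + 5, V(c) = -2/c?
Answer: 255440/9 ≈ 28382.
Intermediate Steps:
q(Y) = 5 - 2/Y (q(Y) = -2/Y + 5 = 5 - 2/Y)
g*(q(18) + (2 - 10)²) = 412*((5 - 2/18) + (2 - 10)²) = 412*((5 - 2*1/18) + (-8)²) = 412*((5 - ⅑) + 64) = 412*(44/9 + 64) = 412*(620/9) = 255440/9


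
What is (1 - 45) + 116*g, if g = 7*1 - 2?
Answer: 536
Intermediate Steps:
g = 5 (g = 7 - 2 = 5)
(1 - 45) + 116*g = (1 - 45) + 116*5 = -44 + 580 = 536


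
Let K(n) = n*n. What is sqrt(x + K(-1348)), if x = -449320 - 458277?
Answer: sqrt(909507) ≈ 953.68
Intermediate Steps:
K(n) = n**2
x = -907597
sqrt(x + K(-1348)) = sqrt(-907597 + (-1348)**2) = sqrt(-907597 + 1817104) = sqrt(909507)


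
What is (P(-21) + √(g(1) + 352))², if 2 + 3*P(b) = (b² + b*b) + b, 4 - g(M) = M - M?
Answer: 741085/9 + 3436*√89/3 ≈ 93148.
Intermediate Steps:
g(M) = 4 (g(M) = 4 - (M - M) = 4 - 1*0 = 4 + 0 = 4)
P(b) = -⅔ + b/3 + 2*b²/3 (P(b) = -⅔ + ((b² + b*b) + b)/3 = -⅔ + ((b² + b²) + b)/3 = -⅔ + (2*b² + b)/3 = -⅔ + (b + 2*b²)/3 = -⅔ + (b/3 + 2*b²/3) = -⅔ + b/3 + 2*b²/3)
(P(-21) + √(g(1) + 352))² = ((-⅔ + (⅓)*(-21) + (⅔)*(-21)²) + √(4 + 352))² = ((-⅔ - 7 + (⅔)*441) + √356)² = ((-⅔ - 7 + 294) + 2*√89)² = (859/3 + 2*√89)²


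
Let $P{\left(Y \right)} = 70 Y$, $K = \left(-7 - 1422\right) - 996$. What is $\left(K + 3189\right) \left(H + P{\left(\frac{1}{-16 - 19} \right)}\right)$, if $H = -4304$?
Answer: $-3289784$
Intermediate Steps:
$K = -2425$ ($K = -1429 - 996 = -2425$)
$\left(K + 3189\right) \left(H + P{\left(\frac{1}{-16 - 19} \right)}\right) = \left(-2425 + 3189\right) \left(-4304 + \frac{70}{-16 - 19}\right) = 764 \left(-4304 + \frac{70}{-35}\right) = 764 \left(-4304 + 70 \left(- \frac{1}{35}\right)\right) = 764 \left(-4304 - 2\right) = 764 \left(-4306\right) = -3289784$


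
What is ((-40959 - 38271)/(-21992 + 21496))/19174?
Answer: 39615/4755152 ≈ 0.0083310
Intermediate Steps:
((-40959 - 38271)/(-21992 + 21496))/19174 = -79230/(-496)*(1/19174) = -79230*(-1/496)*(1/19174) = (39615/248)*(1/19174) = 39615/4755152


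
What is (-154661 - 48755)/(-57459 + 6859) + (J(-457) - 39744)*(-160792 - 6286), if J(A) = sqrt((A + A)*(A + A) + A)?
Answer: 42000201327827/6325 - 501234*sqrt(92771) ≈ 6.4877e+9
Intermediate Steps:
J(A) = sqrt(A + 4*A**2) (J(A) = sqrt((2*A)*(2*A) + A) = sqrt(4*A**2 + A) = sqrt(A + 4*A**2))
(-154661 - 48755)/(-57459 + 6859) + (J(-457) - 39744)*(-160792 - 6286) = (-154661 - 48755)/(-57459 + 6859) + (sqrt(-457*(1 + 4*(-457))) - 39744)*(-160792 - 6286) = -203416/(-50600) + (sqrt(-457*(1 - 1828)) - 39744)*(-167078) = -203416*(-1/50600) + (sqrt(-457*(-1827)) - 39744)*(-167078) = 25427/6325 + (sqrt(834939) - 39744)*(-167078) = 25427/6325 + (3*sqrt(92771) - 39744)*(-167078) = 25427/6325 + (-39744 + 3*sqrt(92771))*(-167078) = 25427/6325 + (6640348032 - 501234*sqrt(92771)) = 42000201327827/6325 - 501234*sqrt(92771)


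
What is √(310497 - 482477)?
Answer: 2*I*√42995 ≈ 414.7*I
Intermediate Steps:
√(310497 - 482477) = √(-171980) = 2*I*√42995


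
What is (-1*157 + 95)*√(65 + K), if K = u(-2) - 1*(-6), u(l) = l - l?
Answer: -62*√71 ≈ -522.42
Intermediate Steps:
u(l) = 0
K = 6 (K = 0 - 1*(-6) = 0 + 6 = 6)
(-1*157 + 95)*√(65 + K) = (-1*157 + 95)*√(65 + 6) = (-157 + 95)*√71 = -62*√71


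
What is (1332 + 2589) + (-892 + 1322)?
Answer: 4351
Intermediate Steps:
(1332 + 2589) + (-892 + 1322) = 3921 + 430 = 4351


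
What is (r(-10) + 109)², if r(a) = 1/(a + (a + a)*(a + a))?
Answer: 1807185121/152100 ≈ 11882.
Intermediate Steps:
r(a) = 1/(a + 4*a²) (r(a) = 1/(a + (2*a)*(2*a)) = 1/(a + 4*a²))
(r(-10) + 109)² = (1/((-10)*(1 + 4*(-10))) + 109)² = (-1/(10*(1 - 40)) + 109)² = (-⅒/(-39) + 109)² = (-⅒*(-1/39) + 109)² = (1/390 + 109)² = (42511/390)² = 1807185121/152100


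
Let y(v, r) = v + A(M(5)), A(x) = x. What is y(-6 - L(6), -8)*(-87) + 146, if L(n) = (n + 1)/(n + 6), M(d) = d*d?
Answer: -5825/4 ≈ -1456.3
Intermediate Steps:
M(d) = d²
L(n) = (1 + n)/(6 + n)
y(v, r) = 25 + v (y(v, r) = v + 5² = v + 25 = 25 + v)
y(-6 - L(6), -8)*(-87) + 146 = (25 + (-6 - (1 + 6)/(6 + 6)))*(-87) + 146 = (25 + (-6 - 7/12))*(-87) + 146 = (25 - 79/12)*(-87) + 146 = (221/12)*(-87) + 146 = -6409/4 + 146 = -5825/4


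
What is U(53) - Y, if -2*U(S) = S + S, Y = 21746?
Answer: -21799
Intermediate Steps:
U(S) = -S (U(S) = -(S + S)/2 = -S)
U(53) - Y = -1*53 - 1*21746 = -53 - 21746 = -21799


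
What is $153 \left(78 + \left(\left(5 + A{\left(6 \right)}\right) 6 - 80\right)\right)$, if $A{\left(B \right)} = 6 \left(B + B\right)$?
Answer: $70380$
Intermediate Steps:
$A{\left(B \right)} = 12 B$ ($A{\left(B \right)} = 6 \cdot 2 B = 12 B$)
$153 \left(78 + \left(\left(5 + A{\left(6 \right)}\right) 6 - 80\right)\right) = 153 \left(78 - \left(80 - \left(5 + 12 \cdot 6\right) 6\right)\right) = 153 \left(78 - \left(80 - \left(5 + 72\right) 6\right)\right) = 153 \left(78 + \left(77 \cdot 6 - 80\right)\right) = 153 \left(78 + \left(462 - 80\right)\right) = 153 \left(78 + 382\right) = 153 \cdot 460 = 70380$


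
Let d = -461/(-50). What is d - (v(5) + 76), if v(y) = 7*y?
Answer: -5089/50 ≈ -101.78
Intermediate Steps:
d = 461/50 (d = -461*(-1/50) = 461/50 ≈ 9.2200)
d - (v(5) + 76) = 461/50 - (7*5 + 76) = 461/50 - (35 + 76) = 461/50 - 1*111 = 461/50 - 111 = -5089/50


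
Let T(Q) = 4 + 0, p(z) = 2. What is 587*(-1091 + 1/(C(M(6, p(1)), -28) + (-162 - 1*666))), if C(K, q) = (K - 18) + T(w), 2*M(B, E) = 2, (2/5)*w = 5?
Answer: -538591284/841 ≈ -6.4042e+5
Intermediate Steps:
w = 25/2 (w = (5/2)*5 = 25/2 ≈ 12.500)
M(B, E) = 1 (M(B, E) = (1/2)*2 = 1)
T(Q) = 4
C(K, q) = -14 + K (C(K, q) = (K - 18) + 4 = (-18 + K) + 4 = -14 + K)
587*(-1091 + 1/(C(M(6, p(1)), -28) + (-162 - 1*666))) = 587*(-1091 + 1/((-14 + 1) + (-162 - 1*666))) = 587*(-1091 + 1/(-13 + (-162 - 666))) = 587*(-1091 + 1/(-13 - 828)) = 587*(-1091 + 1/(-841)) = 587*(-1091 - 1/841) = 587*(-917532/841) = -538591284/841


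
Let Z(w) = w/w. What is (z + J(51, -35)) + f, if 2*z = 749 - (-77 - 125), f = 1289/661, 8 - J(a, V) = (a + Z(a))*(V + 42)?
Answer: 160557/1322 ≈ 121.45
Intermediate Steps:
Z(w) = 1
J(a, V) = 8 - (1 + a)*(42 + V) (J(a, V) = 8 - (a + 1)*(V + 42) = 8 - (1 + a)*(42 + V))
f = 1289/661 (f = 1289*(1/661) = 1289/661 ≈ 1.9501)
z = 951/2 (z = (749 - (-77 - 125))/2 = (749 - 1*(-202))/2 = (749 + 202)/2 = (½)*951 = 951/2 ≈ 475.50)
(z + J(51, -35)) + f = (951/2 + (-34 - 1*(-35) - 42*51 - 1*(-35)*51)) + 1289/661 = (951/2 + (-34 + 35 - 2142 + 1785)) + 1289/661 = (951/2 - 356) + 1289/661 = 239/2 + 1289/661 = 160557/1322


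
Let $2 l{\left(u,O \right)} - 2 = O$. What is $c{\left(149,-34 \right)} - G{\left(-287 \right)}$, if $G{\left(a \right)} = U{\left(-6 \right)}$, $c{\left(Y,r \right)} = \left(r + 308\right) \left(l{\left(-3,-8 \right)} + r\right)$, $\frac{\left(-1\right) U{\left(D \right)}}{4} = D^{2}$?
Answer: $-9994$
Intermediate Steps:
$l{\left(u,O \right)} = 1 + \frac{O}{2}$
$U{\left(D \right)} = - 4 D^{2}$
$c{\left(Y,r \right)} = \left(-3 + r\right) \left(308 + r\right)$ ($c{\left(Y,r \right)} = \left(r + 308\right) \left(\left(1 + \frac{1}{2} \left(-8\right)\right) + r\right) = \left(308 + r\right) \left(\left(1 - 4\right) + r\right) = \left(308 + r\right) \left(-3 + r\right) = \left(-3 + r\right) \left(308 + r\right)$)
$G{\left(a \right)} = -144$ ($G{\left(a \right)} = - 4 \left(-6\right)^{2} = \left(-4\right) 36 = -144$)
$c{\left(149,-34 \right)} - G{\left(-287 \right)} = \left(-924 + \left(-34\right)^{2} + 305 \left(-34\right)\right) - -144 = \left(-924 + 1156 - 10370\right) + 144 = -10138 + 144 = -9994$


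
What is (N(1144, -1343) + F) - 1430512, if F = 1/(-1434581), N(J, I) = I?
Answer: -2054111977756/1434581 ≈ -1.4319e+6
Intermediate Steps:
F = -1/1434581 ≈ -6.9707e-7
(N(1144, -1343) + F) - 1430512 = (-1343 - 1/1434581) - 1430512 = -1926642284/1434581 - 1430512 = -2054111977756/1434581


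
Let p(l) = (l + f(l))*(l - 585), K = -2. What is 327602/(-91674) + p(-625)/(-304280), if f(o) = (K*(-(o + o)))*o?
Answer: 787055204777/126793476 ≈ 6207.4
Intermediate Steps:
f(o) = 4*o² (f(o) = (-(-2)*(o + o))*o = (-(-2)*2*o)*o = (-(-4)*o)*o = (4*o)*o = 4*o²)
p(l) = (-585 + l)*(l + 4*l²) (p(l) = (l + 4*l²)*(l - 585) = (l + 4*l²)*(-585 + l) = (-585 + l)*(l + 4*l²))
327602/(-91674) + p(-625)/(-304280) = 327602/(-91674) - 625*(-585 - 2339*(-625) + 4*(-625)²)/(-304280) = 327602*(-1/91674) - 625*(-585 + 1461875 + 4*390625)*(-1/304280) = -14891/4167 - 625*(-585 + 1461875 + 1562500)*(-1/304280) = -14891/4167 - 625*3023790*(-1/304280) = -14891/4167 - 1889868750*(-1/304280) = -14891/4167 + 188986875/30428 = 787055204777/126793476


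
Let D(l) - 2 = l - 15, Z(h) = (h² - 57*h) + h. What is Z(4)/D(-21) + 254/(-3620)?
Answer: 186081/30770 ≈ 6.0475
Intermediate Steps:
Z(h) = h² - 56*h
D(l) = -13 + l (D(l) = 2 + (l - 15) = 2 + (-15 + l) = -13 + l)
Z(4)/D(-21) + 254/(-3620) = (4*(-56 + 4))/(-13 - 21) + 254/(-3620) = (4*(-52))/(-34) + 254*(-1/3620) = -208*(-1/34) - 127/1810 = 104/17 - 127/1810 = 186081/30770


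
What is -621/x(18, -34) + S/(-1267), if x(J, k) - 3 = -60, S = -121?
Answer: 264568/24073 ≈ 10.990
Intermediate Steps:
x(J, k) = -57 (x(J, k) = 3 - 60 = -57)
-621/x(18, -34) + S/(-1267) = -621/(-57) - 121/(-1267) = -621*(-1/57) - 121*(-1/1267) = 207/19 + 121/1267 = 264568/24073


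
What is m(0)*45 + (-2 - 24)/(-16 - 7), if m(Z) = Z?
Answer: 26/23 ≈ 1.1304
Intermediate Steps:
m(0)*45 + (-2 - 24)/(-16 - 7) = 0*45 + (-2 - 24)/(-16 - 7) = 0 - 26/(-23) = 0 - 26*(-1/23) = 0 + 26/23 = 26/23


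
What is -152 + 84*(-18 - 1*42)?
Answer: -5192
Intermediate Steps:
-152 + 84*(-18 - 1*42) = -152 + 84*(-18 - 42) = -152 + 84*(-60) = -152 - 5040 = -5192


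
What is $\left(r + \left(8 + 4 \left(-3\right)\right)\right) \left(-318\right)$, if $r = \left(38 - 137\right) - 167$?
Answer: $85860$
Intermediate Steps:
$r = -266$ ($r = -99 - 167 = -266$)
$\left(r + \left(8 + 4 \left(-3\right)\right)\right) \left(-318\right) = \left(-266 + \left(8 + 4 \left(-3\right)\right)\right) \left(-318\right) = \left(-266 + \left(8 - 12\right)\right) \left(-318\right) = \left(-266 - 4\right) \left(-318\right) = \left(-270\right) \left(-318\right) = 85860$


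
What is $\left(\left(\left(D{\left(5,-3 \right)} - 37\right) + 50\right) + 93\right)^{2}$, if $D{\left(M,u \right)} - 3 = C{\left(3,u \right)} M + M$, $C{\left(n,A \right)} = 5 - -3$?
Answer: $23716$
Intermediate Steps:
$C{\left(n,A \right)} = 8$ ($C{\left(n,A \right)} = 5 + 3 = 8$)
$D{\left(M,u \right)} = 3 + 9 M$ ($D{\left(M,u \right)} = 3 + \left(8 M + M\right) = 3 + 9 M$)
$\left(\left(\left(D{\left(5,-3 \right)} - 37\right) + 50\right) + 93\right)^{2} = \left(\left(\left(\left(3 + 9 \cdot 5\right) - 37\right) + 50\right) + 93\right)^{2} = \left(\left(\left(\left(3 + 45\right) - 37\right) + 50\right) + 93\right)^{2} = \left(\left(\left(48 - 37\right) + 50\right) + 93\right)^{2} = \left(\left(11 + 50\right) + 93\right)^{2} = \left(61 + 93\right)^{2} = 154^{2} = 23716$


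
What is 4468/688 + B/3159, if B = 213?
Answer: 1188413/181116 ≈ 6.5616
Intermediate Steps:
4468/688 + B/3159 = 4468/688 + 213/3159 = 4468*(1/688) + 213*(1/3159) = 1117/172 + 71/1053 = 1188413/181116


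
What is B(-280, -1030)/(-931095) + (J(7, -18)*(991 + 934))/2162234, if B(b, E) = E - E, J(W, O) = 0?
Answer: 0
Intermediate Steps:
B(b, E) = 0
B(-280, -1030)/(-931095) + (J(7, -18)*(991 + 934))/2162234 = 0/(-931095) + (0*(991 + 934))/2162234 = 0*(-1/931095) + (0*1925)*(1/2162234) = 0 + 0*(1/2162234) = 0 + 0 = 0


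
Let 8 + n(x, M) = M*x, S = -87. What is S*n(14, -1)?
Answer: 1914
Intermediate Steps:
n(x, M) = -8 + M*x
S*n(14, -1) = -87*(-8 - 1*14) = -87*(-8 - 14) = -87*(-22) = 1914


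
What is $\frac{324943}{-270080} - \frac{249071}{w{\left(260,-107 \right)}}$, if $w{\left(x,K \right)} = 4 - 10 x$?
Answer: $\frac{16606385913}{175281920} \approx 94.741$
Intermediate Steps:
$\frac{324943}{-270080} - \frac{249071}{w{\left(260,-107 \right)}} = \frac{324943}{-270080} - \frac{249071}{4 - 2600} = 324943 \left(- \frac{1}{270080}\right) - \frac{249071}{4 - 2600} = - \frac{324943}{270080} - \frac{249071}{-2596} = - \frac{324943}{270080} - - \frac{249071}{2596} = - \frac{324943}{270080} + \frac{249071}{2596} = \frac{16606385913}{175281920}$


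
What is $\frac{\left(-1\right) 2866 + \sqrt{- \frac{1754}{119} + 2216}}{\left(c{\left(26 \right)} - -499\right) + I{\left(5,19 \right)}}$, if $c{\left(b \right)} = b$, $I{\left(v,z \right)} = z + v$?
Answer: $- \frac{2866}{549} + \frac{65 \sqrt{7378}}{65331} \approx -5.1349$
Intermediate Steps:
$I{\left(v,z \right)} = v + z$
$\frac{\left(-1\right) 2866 + \sqrt{- \frac{1754}{119} + 2216}}{\left(c{\left(26 \right)} - -499\right) + I{\left(5,19 \right)}} = \frac{\left(-1\right) 2866 + \sqrt{- \frac{1754}{119} + 2216}}{\left(26 - -499\right) + \left(5 + 19\right)} = \frac{-2866 + \sqrt{\left(-1754\right) \frac{1}{119} + 2216}}{\left(26 + 499\right) + 24} = \frac{-2866 + \sqrt{- \frac{1754}{119} + 2216}}{525 + 24} = \frac{-2866 + \sqrt{\frac{261950}{119}}}{549} = \left(-2866 + \frac{65 \sqrt{7378}}{119}\right) \frac{1}{549} = - \frac{2866}{549} + \frac{65 \sqrt{7378}}{65331}$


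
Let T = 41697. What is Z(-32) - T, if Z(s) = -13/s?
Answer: -1334291/32 ≈ -41697.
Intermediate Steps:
Z(-32) - T = -13/(-32) - 1*41697 = -13*(-1/32) - 41697 = 13/32 - 41697 = -1334291/32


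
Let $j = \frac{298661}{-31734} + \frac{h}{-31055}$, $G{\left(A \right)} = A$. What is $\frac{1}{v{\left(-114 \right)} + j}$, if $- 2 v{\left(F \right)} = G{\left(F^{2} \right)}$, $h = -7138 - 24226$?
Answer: $- \frac{985499370}{6412054518439} \approx -0.00015369$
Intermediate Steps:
$h = -31364$ ($h = -7138 - 24226 = -31364$)
$v{\left(F \right)} = - \frac{F^{2}}{2}$
$j = - \frac{8279612179}{985499370}$ ($j = \frac{298661}{-31734} - \frac{31364}{-31055} = 298661 \left(- \frac{1}{31734}\right) - - \frac{31364}{31055} = - \frac{298661}{31734} + \frac{31364}{31055} = - \frac{8279612179}{985499370} \approx -8.4014$)
$\frac{1}{v{\left(-114 \right)} + j} = \frac{1}{- \frac{\left(-114\right)^{2}}{2} - \frac{8279612179}{985499370}} = \frac{1}{\left(- \frac{1}{2}\right) 12996 - \frac{8279612179}{985499370}} = \frac{1}{-6498 - \frac{8279612179}{985499370}} = \frac{1}{- \frac{6412054518439}{985499370}} = - \frac{985499370}{6412054518439}$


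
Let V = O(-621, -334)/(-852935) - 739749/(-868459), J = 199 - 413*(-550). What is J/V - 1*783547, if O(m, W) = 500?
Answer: -65127714814621244/126104716763 ≈ -5.1646e+5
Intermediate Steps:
J = 227349 (J = 199 + 227150 = 227349)
V = 126104716763/148147815433 (V = 500/(-852935) - 739749/(-868459) = 500*(-1/852935) - 739749*(-1/868459) = -100/170587 + 739749/868459 = 126104716763/148147815433 ≈ 0.85121)
J/V - 1*783547 = 227349/(126104716763/148147815433) - 1*783547 = 227349*(148147815433/126104716763) - 783547 = 33681257690877117/126104716763 - 783547 = -65127714814621244/126104716763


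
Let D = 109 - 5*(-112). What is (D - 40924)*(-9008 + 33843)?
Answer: -999732925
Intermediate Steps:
D = 669 (D = 109 + 560 = 669)
(D - 40924)*(-9008 + 33843) = (669 - 40924)*(-9008 + 33843) = -40255*24835 = -999732925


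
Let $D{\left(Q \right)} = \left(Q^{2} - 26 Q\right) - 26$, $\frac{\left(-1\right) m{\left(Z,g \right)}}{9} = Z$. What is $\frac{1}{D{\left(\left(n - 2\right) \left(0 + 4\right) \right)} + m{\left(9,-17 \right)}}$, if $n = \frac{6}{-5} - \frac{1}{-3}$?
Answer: $\frac{225}{72589} \approx 0.0030996$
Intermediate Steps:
$m{\left(Z,g \right)} = - 9 Z$
$n = - \frac{13}{15}$ ($n = 6 \left(- \frac{1}{5}\right) - - \frac{1}{3} = - \frac{6}{5} + \frac{1}{3} = - \frac{13}{15} \approx -0.86667$)
$D{\left(Q \right)} = -26 + Q^{2} - 26 Q$
$\frac{1}{D{\left(\left(n - 2\right) \left(0 + 4\right) \right)} + m{\left(9,-17 \right)}} = \frac{1}{\left(-26 + \left(\left(- \frac{13}{15} - 2\right) \left(0 + 4\right)\right)^{2} - 26 \left(- \frac{13}{15} - 2\right) \left(0 + 4\right)\right) - 81} = \frac{1}{\left(-26 + \left(\left(- \frac{43}{15}\right) 4\right)^{2} - 26 \left(\left(- \frac{43}{15}\right) 4\right)\right) - 81} = \frac{1}{\left(-26 + \left(- \frac{172}{15}\right)^{2} - - \frac{4472}{15}\right) - 81} = \frac{1}{\left(-26 + \frac{29584}{225} + \frac{4472}{15}\right) - 81} = \frac{1}{\frac{90814}{225} - 81} = \frac{1}{\frac{72589}{225}} = \frac{225}{72589}$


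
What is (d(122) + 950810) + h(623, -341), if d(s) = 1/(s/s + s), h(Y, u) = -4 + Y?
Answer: 117025768/123 ≈ 9.5143e+5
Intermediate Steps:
d(s) = 1/(1 + s)
(d(122) + 950810) + h(623, -341) = (1/(1 + 122) + 950810) + (-4 + 623) = (1/123 + 950810) + 619 = 116949631/123 + 619 = 117025768/123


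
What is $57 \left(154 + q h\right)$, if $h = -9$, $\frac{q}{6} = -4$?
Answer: $21090$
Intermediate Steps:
$q = -24$ ($q = 6 \left(-4\right) = -24$)
$57 \left(154 + q h\right) = 57 \left(154 - -216\right) = 57 \left(154 + 216\right) = 57 \cdot 370 = 21090$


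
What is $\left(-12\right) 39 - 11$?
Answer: $-479$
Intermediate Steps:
$\left(-12\right) 39 - 11 = -468 - 11 = -479$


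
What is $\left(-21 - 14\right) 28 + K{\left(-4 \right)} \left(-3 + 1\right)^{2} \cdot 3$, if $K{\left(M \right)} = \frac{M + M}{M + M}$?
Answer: $-968$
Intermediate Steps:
$K{\left(M \right)} = 1$ ($K{\left(M \right)} = \frac{2 M}{2 M} = 2 M \frac{1}{2 M} = 1$)
$\left(-21 - 14\right) 28 + K{\left(-4 \right)} \left(-3 + 1\right)^{2} \cdot 3 = \left(-21 - 14\right) 28 + 1 \left(-3 + 1\right)^{2} \cdot 3 = \left(-35\right) 28 + 1 \left(-2\right)^{2} \cdot 3 = -980 + 1 \cdot 4 \cdot 3 = -980 + 4 \cdot 3 = -980 + 12 = -968$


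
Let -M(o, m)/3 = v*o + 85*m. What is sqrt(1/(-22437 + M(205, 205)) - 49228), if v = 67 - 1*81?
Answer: I*sqrt(215100486026214)/66102 ≈ 221.87*I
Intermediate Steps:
v = -14 (v = 67 - 81 = -14)
M(o, m) = -255*m + 42*o (M(o, m) = -3*(-14*o + 85*m) = -255*m + 42*o)
sqrt(1/(-22437 + M(205, 205)) - 49228) = sqrt(1/(-22437 + (-255*205 + 42*205)) - 49228) = sqrt(1/(-22437 + (-52275 + 8610)) - 49228) = sqrt(1/(-22437 - 43665) - 49228) = sqrt(1/(-66102) - 49228) = sqrt(-1/66102 - 49228) = sqrt(-3254069257/66102) = I*sqrt(215100486026214)/66102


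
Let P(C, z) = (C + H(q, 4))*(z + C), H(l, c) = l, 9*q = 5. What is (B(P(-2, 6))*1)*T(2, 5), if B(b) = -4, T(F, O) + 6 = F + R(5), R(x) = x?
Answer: -4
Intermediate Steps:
q = 5/9 (q = (⅑)*5 = 5/9 ≈ 0.55556)
P(C, z) = (5/9 + C)*(C + z) (P(C, z) = (C + 5/9)*(z + C) = (5/9 + C)*(C + z))
T(F, O) = -1 + F (T(F, O) = -6 + (F + 5) = -6 + (5 + F) = -1 + F)
(B(P(-2, 6))*1)*T(2, 5) = (-4*1)*(-1 + 2) = -4*1 = -4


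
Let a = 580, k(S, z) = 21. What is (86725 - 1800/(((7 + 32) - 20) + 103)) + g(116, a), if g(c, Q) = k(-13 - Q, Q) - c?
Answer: 5283530/61 ≈ 86615.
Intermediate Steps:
g(c, Q) = 21 - c
(86725 - 1800/(((7 + 32) - 20) + 103)) + g(116, a) = (86725 - 1800/(((7 + 32) - 20) + 103)) + (21 - 1*116) = (86725 - 1800/((39 - 20) + 103)) + (21 - 116) = (86725 - 1800/(19 + 103)) - 95 = (86725 - 1800/122) - 95 = (86725 - 1800*1/122) - 95 = (86725 - 900/61) - 95 = 5289325/61 - 95 = 5283530/61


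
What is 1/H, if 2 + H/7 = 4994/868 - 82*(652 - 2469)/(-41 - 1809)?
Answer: -57350/30824873 ≈ -0.0018605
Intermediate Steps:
H = -30824873/57350 (H = -14 + 7*(4994/868 - 82*(652 - 2469)/(-41 - 1809)) = -14 + 7*(4994*(1/868) - 82/((-1850/(-1817)))) = -14 + 7*(2497/434 - 82/((-1850*(-1/1817)))) = -14 + 7*(2497/434 - 82/1850/1817) = -14 + 7*(2497/434 - 82*1817/1850) = -14 + 7*(2497/434 - 74497/925) = -14 + 7*(-30021973/401450) = -14 - 30021973/57350 = -30824873/57350 ≈ -537.49)
1/H = 1/(-30824873/57350) = -57350/30824873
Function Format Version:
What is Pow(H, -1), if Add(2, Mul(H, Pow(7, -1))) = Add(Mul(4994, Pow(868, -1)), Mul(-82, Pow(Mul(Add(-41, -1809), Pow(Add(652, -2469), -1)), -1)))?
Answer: Rational(-57350, 30824873) ≈ -0.0018605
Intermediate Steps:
H = Rational(-30824873, 57350) (H = Add(-14, Mul(7, Add(Mul(4994, Pow(868, -1)), Mul(-82, Pow(Mul(Add(-41, -1809), Pow(Add(652, -2469), -1)), -1))))) = Add(-14, Mul(7, Add(Mul(4994, Rational(1, 868)), Mul(-82, Pow(Mul(-1850, Pow(-1817, -1)), -1))))) = Add(-14, Mul(7, Add(Rational(2497, 434), Mul(-82, Pow(Mul(-1850, Rational(-1, 1817)), -1))))) = Add(-14, Mul(7, Add(Rational(2497, 434), Mul(-82, Pow(Rational(1850, 1817), -1))))) = Add(-14, Mul(7, Add(Rational(2497, 434), Mul(-82, Rational(1817, 1850))))) = Add(-14, Mul(7, Add(Rational(2497, 434), Rational(-74497, 925)))) = Add(-14, Mul(7, Rational(-30021973, 401450))) = Add(-14, Rational(-30021973, 57350)) = Rational(-30824873, 57350) ≈ -537.49)
Pow(H, -1) = Pow(Rational(-30824873, 57350), -1) = Rational(-57350, 30824873)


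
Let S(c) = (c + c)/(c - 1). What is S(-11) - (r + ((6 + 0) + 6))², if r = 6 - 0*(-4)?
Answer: -1933/6 ≈ -322.17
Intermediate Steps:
r = 6 (r = 6 - 1*0 = 6 + 0 = 6)
S(c) = 2*c/(-1 + c) (S(c) = (2*c)/(-1 + c) = 2*c/(-1 + c))
S(-11) - (r + ((6 + 0) + 6))² = 2*(-11)/(-1 - 11) - (6 + ((6 + 0) + 6))² = 2*(-11)/(-12) - (6 + (6 + 6))² = 2*(-11)*(-1/12) - (6 + 12)² = 11/6 - 1*18² = 11/6 - 1*324 = 11/6 - 324 = -1933/6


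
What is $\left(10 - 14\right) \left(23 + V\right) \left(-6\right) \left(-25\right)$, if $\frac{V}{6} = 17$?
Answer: $-75000$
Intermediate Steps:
$V = 102$ ($V = 6 \cdot 17 = 102$)
$\left(10 - 14\right) \left(23 + V\right) \left(-6\right) \left(-25\right) = \left(10 - 14\right) \left(23 + 102\right) \left(-6\right) \left(-25\right) = \left(-4\right) 125 \left(-6\right) \left(-25\right) = \left(-500\right) \left(-6\right) \left(-25\right) = 3000 \left(-25\right) = -75000$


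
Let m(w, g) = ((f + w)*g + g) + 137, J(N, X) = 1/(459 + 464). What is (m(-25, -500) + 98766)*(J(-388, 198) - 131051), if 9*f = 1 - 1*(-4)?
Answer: -13381234845016/923 ≈ -1.4498e+10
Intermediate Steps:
J(N, X) = 1/923
f = 5/9 (f = (1 - 1*(-4))/9 = (1 + 4)/9 = (1/9)*5 = 5/9 ≈ 0.55556)
m(w, g) = 137 + g + g*(5/9 + w) (m(w, g) = ((5/9 + w)*g + g) + 137 = (g*(5/9 + w) + g) + 137 = (g + g*(5/9 + w)) + 137 = 137 + g + g*(5/9 + w))
(m(-25, -500) + 98766)*(J(-388, 198) - 131051) = ((137 + (14/9)*(-500) - 500*(-25)) + 98766)*(1/923 - 131051) = ((137 - 7000/9 + 12500) + 98766)*(-120960072/923) = (106733/9 + 98766)*(-120960072/923) = (995627/9)*(-120960072/923) = -13381234845016/923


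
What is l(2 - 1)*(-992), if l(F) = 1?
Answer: -992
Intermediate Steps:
l(2 - 1)*(-992) = 1*(-992) = -992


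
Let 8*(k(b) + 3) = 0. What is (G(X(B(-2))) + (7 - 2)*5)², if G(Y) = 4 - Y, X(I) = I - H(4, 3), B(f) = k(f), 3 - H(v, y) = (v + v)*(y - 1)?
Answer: 361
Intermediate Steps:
k(b) = -3 (k(b) = -3 + (⅛)*0 = -3 + 0 = -3)
H(v, y) = 3 - 2*v*(-1 + y) (H(v, y) = 3 - (v + v)*(y - 1) = 3 - 2*v*(-1 + y))
B(f) = -3
X(I) = 13 + I (X(I) = I - (3 + 2*4 - 2*4*3) = I - (3 + 8 - 24) = I - 1*(-13) = I + 13 = 13 + I)
(G(X(B(-2))) + (7 - 2)*5)² = ((4 - (13 - 3)) + (7 - 2)*5)² = ((4 - 1*10) + 5*5)² = ((4 - 10) + 25)² = (-6 + 25)² = 19² = 361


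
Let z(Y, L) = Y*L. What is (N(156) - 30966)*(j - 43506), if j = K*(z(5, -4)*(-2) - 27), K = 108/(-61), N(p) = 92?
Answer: 81978805980/61 ≈ 1.3439e+9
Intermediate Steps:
z(Y, L) = L*Y
K = -108/61 (K = 108*(-1/61) = -108/61 ≈ -1.7705)
j = -1404/61 (j = -108*(-4*5*(-2) - 27)/61 = -108*(-20*(-2) - 27)/61 = -108*(40 - 27)/61 = -108/61*13 = -1404/61 ≈ -23.016)
(N(156) - 30966)*(j - 43506) = (92 - 30966)*(-1404/61 - 43506) = -30874*(-2655270/61) = 81978805980/61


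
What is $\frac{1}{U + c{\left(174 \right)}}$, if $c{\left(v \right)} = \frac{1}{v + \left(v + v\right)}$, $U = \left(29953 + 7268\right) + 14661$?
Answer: $\frac{522}{27082405} \approx 1.9275 \cdot 10^{-5}$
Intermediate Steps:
$U = 51882$ ($U = 37221 + 14661 = 51882$)
$c{\left(v \right)} = \frac{1}{3 v}$ ($c{\left(v \right)} = \frac{1}{v + 2 v} = \frac{1}{3 v}$)
$\frac{1}{U + c{\left(174 \right)}} = \frac{1}{51882 + \frac{1}{3 \cdot 174}} = \frac{1}{51882 + \frac{1}{3} \cdot \frac{1}{174}} = \frac{1}{51882 + \frac{1}{522}} = \frac{1}{\frac{27082405}{522}} = \frac{522}{27082405}$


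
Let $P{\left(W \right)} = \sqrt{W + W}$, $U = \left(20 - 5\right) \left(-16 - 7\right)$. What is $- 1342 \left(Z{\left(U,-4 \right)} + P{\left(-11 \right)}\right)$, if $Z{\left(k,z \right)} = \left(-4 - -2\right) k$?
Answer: $-925980 - 1342 i \sqrt{22} \approx -9.2598 \cdot 10^{5} - 6294.5 i$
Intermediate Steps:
$U = -345$ ($U = 15 \left(-23\right) = -345$)
$Z{\left(k,z \right)} = - 2 k$ ($Z{\left(k,z \right)} = \left(-4 + 2\right) k = - 2 k$)
$P{\left(W \right)} = \sqrt{2} \sqrt{W}$ ($P{\left(W \right)} = \sqrt{2 W} = \sqrt{2} \sqrt{W}$)
$- 1342 \left(Z{\left(U,-4 \right)} + P{\left(-11 \right)}\right) = - 1342 \left(\left(-2\right) \left(-345\right) + \sqrt{2} \sqrt{-11}\right) = - 1342 \left(690 + \sqrt{2} i \sqrt{11}\right) = - 1342 \left(690 + i \sqrt{22}\right) = -925980 - 1342 i \sqrt{22}$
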